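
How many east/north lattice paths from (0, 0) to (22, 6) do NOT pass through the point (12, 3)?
Number of paths = 246610

Total paths from (0, 0) to (22, 6): C(28, 22) = 376740. Paths through (12, 3): (paths (0, 0) → (12, 3)) × (paths (12, 3) → (22, 6)) = C(15, 12) · C(13, 10) = 455 · 286 = 130130. Avoidance count = 376740 − 130130 = 246610.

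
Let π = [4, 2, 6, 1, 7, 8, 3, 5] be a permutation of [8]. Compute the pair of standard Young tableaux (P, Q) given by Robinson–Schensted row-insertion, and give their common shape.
P = [1, 3, 5, 8] / [2, 6, 7] / [4];  Q = [1, 3, 5, 6] / [2, 7, 8] / [4];  common shape = (4, 3, 1)

Row-insert the values π_1, π_2, … into P one at a time, bumping the leftmost entry strictly greater than the inserted value down to the next row. The recording tableau Q records, in position (i, j), the step at which that cell was added to P.
  Insert 4 (step 1): P = [4];  Q = [1]
  Insert 2 (step 2): P = [2] / [4];  Q = [1] / [2]
  Insert 6 (step 3): P = [2, 6] / [4];  Q = [1, 3] / [2]
  Insert 1 (step 4): P = [1, 6] / [2] / [4];  Q = [1, 3] / [2] / [4]
  Insert 7 (step 5): P = [1, 6, 7] / [2] / [4];  Q = [1, 3, 5] / [2] / [4]
  Insert 8 (step 6): P = [1, 6, 7, 8] / [2] / [4];  Q = [1, 3, 5, 6] / [2] / [4]
  Insert 3 (step 7): P = [1, 3, 7, 8] / [2, 6] / [4];  Q = [1, 3, 5, 6] / [2, 7] / [4]
  Insert 5 (step 8): P = [1, 3, 5, 8] / [2, 6, 7] / [4];  Q = [1, 3, 5, 6] / [2, 7, 8] / [4]
Final shape: (4, 3, 1).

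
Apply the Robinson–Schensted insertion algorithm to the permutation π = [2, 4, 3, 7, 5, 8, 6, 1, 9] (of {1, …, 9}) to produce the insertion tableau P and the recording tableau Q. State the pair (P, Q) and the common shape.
P = [1, 3, 5, 6, 9] / [2, 7, 8] / [4];  Q = [1, 2, 4, 6, 9] / [3, 5, 7] / [8];  common shape = (5, 3, 1)

Row-insert the values π_1, π_2, … into P one at a time, bumping the leftmost entry strictly greater than the inserted value down to the next row. The recording tableau Q records, in position (i, j), the step at which that cell was added to P.
  Insert 2 (step 1): P = [2];  Q = [1]
  Insert 4 (step 2): P = [2, 4];  Q = [1, 2]
  Insert 3 (step 3): P = [2, 3] / [4];  Q = [1, 2] / [3]
  Insert 7 (step 4): P = [2, 3, 7] / [4];  Q = [1, 2, 4] / [3]
  Insert 5 (step 5): P = [2, 3, 5] / [4, 7];  Q = [1, 2, 4] / [3, 5]
  Insert 8 (step 6): P = [2, 3, 5, 8] / [4, 7];  Q = [1, 2, 4, 6] / [3, 5]
  Insert 6 (step 7): P = [2, 3, 5, 6] / [4, 7, 8];  Q = [1, 2, 4, 6] / [3, 5, 7]
  Insert 1 (step 8): P = [1, 3, 5, 6] / [2, 7, 8] / [4];  Q = [1, 2, 4, 6] / [3, 5, 7] / [8]
  Insert 9 (step 9): P = [1, 3, 5, 6, 9] / [2, 7, 8] / [4];  Q = [1, 2, 4, 6, 9] / [3, 5, 7] / [8]
Final shape: (5, 3, 1).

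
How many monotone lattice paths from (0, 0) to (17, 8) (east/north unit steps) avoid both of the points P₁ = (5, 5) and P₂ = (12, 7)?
Number of paths = 719019

Inclusion–exclusion. Total paths: C(25, 17) = 1081575. Through P₁: C(10, 5)·C(15, 12) = 114660. Through P₂: C(19, 12)·C(6, 5) = 302328. Since P₁ is strictly southwest of P₂, a monotone path through both must visit P₁ then P₂; paths through both = C(10, 5)·C(9, 7)·C(6, 5) = 54432. Avoid both = 1081575 − 114660 − 302328 + 54432 = 719019.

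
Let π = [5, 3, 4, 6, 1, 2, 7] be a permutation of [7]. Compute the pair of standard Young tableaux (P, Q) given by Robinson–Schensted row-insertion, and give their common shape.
P = [1, 2, 6, 7] / [3, 4] / [5];  Q = [1, 3, 4, 7] / [2, 6] / [5];  common shape = (4, 2, 1)

Row-insert the values π_1, π_2, … into P one at a time, bumping the leftmost entry strictly greater than the inserted value down to the next row. The recording tableau Q records, in position (i, j), the step at which that cell was added to P.
  Insert 5 (step 1): P = [5];  Q = [1]
  Insert 3 (step 2): P = [3] / [5];  Q = [1] / [2]
  Insert 4 (step 3): P = [3, 4] / [5];  Q = [1, 3] / [2]
  Insert 6 (step 4): P = [3, 4, 6] / [5];  Q = [1, 3, 4] / [2]
  Insert 1 (step 5): P = [1, 4, 6] / [3] / [5];  Q = [1, 3, 4] / [2] / [5]
  Insert 2 (step 6): P = [1, 2, 6] / [3, 4] / [5];  Q = [1, 3, 4] / [2, 6] / [5]
  Insert 7 (step 7): P = [1, 2, 6, 7] / [3, 4] / [5];  Q = [1, 3, 4, 7] / [2, 6] / [5]
Final shape: (4, 2, 1).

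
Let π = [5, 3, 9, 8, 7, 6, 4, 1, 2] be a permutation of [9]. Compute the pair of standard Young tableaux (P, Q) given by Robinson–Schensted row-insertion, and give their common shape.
P = [1, 2] / [3, 4] / [5, 6] / [7] / [8] / [9];  Q = [1, 3] / [2, 4] / [5, 9] / [6] / [7] / [8];  common shape = (2, 2, 2, 1, 1, 1)

Row-insert the values π_1, π_2, … into P one at a time, bumping the leftmost entry strictly greater than the inserted value down to the next row. The recording tableau Q records, in position (i, j), the step at which that cell was added to P.
  Insert 5 (step 1): P = [5];  Q = [1]
  Insert 3 (step 2): P = [3] / [5];  Q = [1] / [2]
  Insert 9 (step 3): P = [3, 9] / [5];  Q = [1, 3] / [2]
  Insert 8 (step 4): P = [3, 8] / [5, 9];  Q = [1, 3] / [2, 4]
  Insert 7 (step 5): P = [3, 7] / [5, 8] / [9];  Q = [1, 3] / [2, 4] / [5]
  Insert 6 (step 6): P = [3, 6] / [5, 7] / [8] / [9];  Q = [1, 3] / [2, 4] / [5] / [6]
  Insert 4 (step 7): P = [3, 4] / [5, 6] / [7] / [8] / [9];  Q = [1, 3] / [2, 4] / [5] / [6] / [7]
  Insert 1 (step 8): P = [1, 4] / [3, 6] / [5] / [7] / [8] / [9];  Q = [1, 3] / [2, 4] / [5] / [6] / [7] / [8]
  Insert 2 (step 9): P = [1, 2] / [3, 4] / [5, 6] / [7] / [8] / [9];  Q = [1, 3] / [2, 4] / [5, 9] / [6] / [7] / [8]
Final shape: (2, 2, 2, 1, 1, 1).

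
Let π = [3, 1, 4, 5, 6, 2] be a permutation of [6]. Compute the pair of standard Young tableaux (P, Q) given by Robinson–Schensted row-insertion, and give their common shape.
P = [1, 2, 5, 6] / [3, 4];  Q = [1, 3, 4, 5] / [2, 6];  common shape = (4, 2)

Row-insert the values π_1, π_2, … into P one at a time, bumping the leftmost entry strictly greater than the inserted value down to the next row. The recording tableau Q records, in position (i, j), the step at which that cell was added to P.
  Insert 3 (step 1): P = [3];  Q = [1]
  Insert 1 (step 2): P = [1] / [3];  Q = [1] / [2]
  Insert 4 (step 3): P = [1, 4] / [3];  Q = [1, 3] / [2]
  Insert 5 (step 4): P = [1, 4, 5] / [3];  Q = [1, 3, 4] / [2]
  Insert 6 (step 5): P = [1, 4, 5, 6] / [3];  Q = [1, 3, 4, 5] / [2]
  Insert 2 (step 6): P = [1, 2, 5, 6] / [3, 4];  Q = [1, 3, 4, 5] / [2, 6]
Final shape: (4, 2).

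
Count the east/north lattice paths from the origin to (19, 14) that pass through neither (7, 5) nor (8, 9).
Number of paths = 497127840

Inclusion–exclusion. Total paths: C(33, 19) = 818809200. Through P₁: C(12, 7)·C(21, 12) = 232792560. Through P₂: C(17, 8)·C(16, 11) = 106186080. Since P₁ is strictly southwest of P₂, a monotone path through both must visit P₁ then P₂; paths through both = C(12, 7)·C(5, 1)·C(16, 11) = 17297280. Avoid both = 818809200 − 232792560 − 106186080 + 17297280 = 497127840.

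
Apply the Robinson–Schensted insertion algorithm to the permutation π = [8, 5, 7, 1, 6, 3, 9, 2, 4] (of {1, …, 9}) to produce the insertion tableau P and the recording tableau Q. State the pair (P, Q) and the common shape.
P = [1, 2, 4] / [3, 6, 9] / [5] / [7] / [8];  Q = [1, 3, 7] / [2, 5, 9] / [4] / [6] / [8];  common shape = (3, 3, 1, 1, 1)

Row-insert the values π_1, π_2, … into P one at a time, bumping the leftmost entry strictly greater than the inserted value down to the next row. The recording tableau Q records, in position (i, j), the step at which that cell was added to P.
  Insert 8 (step 1): P = [8];  Q = [1]
  Insert 5 (step 2): P = [5] / [8];  Q = [1] / [2]
  Insert 7 (step 3): P = [5, 7] / [8];  Q = [1, 3] / [2]
  Insert 1 (step 4): P = [1, 7] / [5] / [8];  Q = [1, 3] / [2] / [4]
  Insert 6 (step 5): P = [1, 6] / [5, 7] / [8];  Q = [1, 3] / [2, 5] / [4]
  Insert 3 (step 6): P = [1, 3] / [5, 6] / [7] / [8];  Q = [1, 3] / [2, 5] / [4] / [6]
  Insert 9 (step 7): P = [1, 3, 9] / [5, 6] / [7] / [8];  Q = [1, 3, 7] / [2, 5] / [4] / [6]
  Insert 2 (step 8): P = [1, 2, 9] / [3, 6] / [5] / [7] / [8];  Q = [1, 3, 7] / [2, 5] / [4] / [6] / [8]
  Insert 4 (step 9): P = [1, 2, 4] / [3, 6, 9] / [5] / [7] / [8];  Q = [1, 3, 7] / [2, 5, 9] / [4] / [6] / [8]
Final shape: (3, 3, 1, 1, 1).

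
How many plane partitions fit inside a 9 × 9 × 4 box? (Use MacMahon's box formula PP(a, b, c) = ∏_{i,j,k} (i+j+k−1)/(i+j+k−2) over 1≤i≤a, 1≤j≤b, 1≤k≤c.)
PP(9, 9, 4) = 1832516612010448

Evaluate the triple product over i = 1..9, j = 1..9, k = 1..4. The factors are (2/1) · (3/2) · (4/3) · (5/4) · (3/2) · (4/3) · (5/4) · (6/5) · … (324 factors total). The numerators and denominators telescope so the product is an integer; carrying out the multiplication exactly gives PP(9, 9, 4) = 1832516612010448.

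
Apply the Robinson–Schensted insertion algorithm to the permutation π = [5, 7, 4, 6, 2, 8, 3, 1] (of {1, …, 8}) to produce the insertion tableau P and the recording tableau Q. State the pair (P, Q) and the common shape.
P = [1, 3, 8] / [2, 6] / [4, 7] / [5];  Q = [1, 2, 6] / [3, 4] / [5, 7] / [8];  common shape = (3, 2, 2, 1)

Row-insert the values π_1, π_2, … into P one at a time, bumping the leftmost entry strictly greater than the inserted value down to the next row. The recording tableau Q records, in position (i, j), the step at which that cell was added to P.
  Insert 5 (step 1): P = [5];  Q = [1]
  Insert 7 (step 2): P = [5, 7];  Q = [1, 2]
  Insert 4 (step 3): P = [4, 7] / [5];  Q = [1, 2] / [3]
  Insert 6 (step 4): P = [4, 6] / [5, 7];  Q = [1, 2] / [3, 4]
  Insert 2 (step 5): P = [2, 6] / [4, 7] / [5];  Q = [1, 2] / [3, 4] / [5]
  Insert 8 (step 6): P = [2, 6, 8] / [4, 7] / [5];  Q = [1, 2, 6] / [3, 4] / [5]
  Insert 3 (step 7): P = [2, 3, 8] / [4, 6] / [5, 7];  Q = [1, 2, 6] / [3, 4] / [5, 7]
  Insert 1 (step 8): P = [1, 3, 8] / [2, 6] / [4, 7] / [5];  Q = [1, 2, 6] / [3, 4] / [5, 7] / [8]
Final shape: (3, 2, 2, 1).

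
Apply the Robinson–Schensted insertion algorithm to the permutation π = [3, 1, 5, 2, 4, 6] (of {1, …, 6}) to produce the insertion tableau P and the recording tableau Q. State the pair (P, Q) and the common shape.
P = [1, 2, 4, 6] / [3, 5];  Q = [1, 3, 5, 6] / [2, 4];  common shape = (4, 2)

Row-insert the values π_1, π_2, … into P one at a time, bumping the leftmost entry strictly greater than the inserted value down to the next row. The recording tableau Q records, in position (i, j), the step at which that cell was added to P.
  Insert 3 (step 1): P = [3];  Q = [1]
  Insert 1 (step 2): P = [1] / [3];  Q = [1] / [2]
  Insert 5 (step 3): P = [1, 5] / [3];  Q = [1, 3] / [2]
  Insert 2 (step 4): P = [1, 2] / [3, 5];  Q = [1, 3] / [2, 4]
  Insert 4 (step 5): P = [1, 2, 4] / [3, 5];  Q = [1, 3, 5] / [2, 4]
  Insert 6 (step 6): P = [1, 2, 4, 6] / [3, 5];  Q = [1, 3, 5, 6] / [2, 4]
Final shape: (4, 2).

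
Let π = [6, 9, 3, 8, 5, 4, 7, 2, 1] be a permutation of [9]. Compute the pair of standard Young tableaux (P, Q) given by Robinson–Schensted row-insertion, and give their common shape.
P = [1, 4, 7] / [2, 8] / [3] / [5] / [6] / [9];  Q = [1, 2, 7] / [3, 4] / [5] / [6] / [8] / [9];  common shape = (3, 2, 1, 1, 1, 1)

Row-insert the values π_1, π_2, … into P one at a time, bumping the leftmost entry strictly greater than the inserted value down to the next row. The recording tableau Q records, in position (i, j), the step at which that cell was added to P.
  Insert 6 (step 1): P = [6];  Q = [1]
  Insert 9 (step 2): P = [6, 9];  Q = [1, 2]
  Insert 3 (step 3): P = [3, 9] / [6];  Q = [1, 2] / [3]
  Insert 8 (step 4): P = [3, 8] / [6, 9];  Q = [1, 2] / [3, 4]
  Insert 5 (step 5): P = [3, 5] / [6, 8] / [9];  Q = [1, 2] / [3, 4] / [5]
  Insert 4 (step 6): P = [3, 4] / [5, 8] / [6] / [9];  Q = [1, 2] / [3, 4] / [5] / [6]
  Insert 7 (step 7): P = [3, 4, 7] / [5, 8] / [6] / [9];  Q = [1, 2, 7] / [3, 4] / [5] / [6]
  Insert 2 (step 8): P = [2, 4, 7] / [3, 8] / [5] / [6] / [9];  Q = [1, 2, 7] / [3, 4] / [5] / [6] / [8]
  Insert 1 (step 9): P = [1, 4, 7] / [2, 8] / [3] / [5] / [6] / [9];  Q = [1, 2, 7] / [3, 4] / [5] / [6] / [8] / [9]
Final shape: (3, 2, 1, 1, 1, 1).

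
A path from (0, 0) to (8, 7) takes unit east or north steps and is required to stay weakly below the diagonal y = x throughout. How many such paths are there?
Number of paths = 1430

By the reflection principle (André's argument), the number of monotone paths to (8, 7) with n ≤ m that never go above y = x is C(15, 8) − C(15, 9) = 6435 − 5005 = 1430.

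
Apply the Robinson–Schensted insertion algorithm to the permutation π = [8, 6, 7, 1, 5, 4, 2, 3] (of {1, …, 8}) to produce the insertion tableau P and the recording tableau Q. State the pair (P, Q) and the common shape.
P = [1, 2, 3] / [4, 7] / [5] / [6] / [8];  Q = [1, 3, 8] / [2, 5] / [4] / [6] / [7];  common shape = (3, 2, 1, 1, 1)

Row-insert the values π_1, π_2, … into P one at a time, bumping the leftmost entry strictly greater than the inserted value down to the next row. The recording tableau Q records, in position (i, j), the step at which that cell was added to P.
  Insert 8 (step 1): P = [8];  Q = [1]
  Insert 6 (step 2): P = [6] / [8];  Q = [1] / [2]
  Insert 7 (step 3): P = [6, 7] / [8];  Q = [1, 3] / [2]
  Insert 1 (step 4): P = [1, 7] / [6] / [8];  Q = [1, 3] / [2] / [4]
  Insert 5 (step 5): P = [1, 5] / [6, 7] / [8];  Q = [1, 3] / [2, 5] / [4]
  Insert 4 (step 6): P = [1, 4] / [5, 7] / [6] / [8];  Q = [1, 3] / [2, 5] / [4] / [6]
  Insert 2 (step 7): P = [1, 2] / [4, 7] / [5] / [6] / [8];  Q = [1, 3] / [2, 5] / [4] / [6] / [7]
  Insert 3 (step 8): P = [1, 2, 3] / [4, 7] / [5] / [6] / [8];  Q = [1, 3, 8] / [2, 5] / [4] / [6] / [7]
Final shape: (3, 2, 1, 1, 1).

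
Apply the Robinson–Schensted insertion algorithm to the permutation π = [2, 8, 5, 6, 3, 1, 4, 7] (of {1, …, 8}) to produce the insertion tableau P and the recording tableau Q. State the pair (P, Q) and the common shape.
P = [1, 3, 4, 7] / [2, 6] / [5] / [8];  Q = [1, 2, 4, 8] / [3, 7] / [5] / [6];  common shape = (4, 2, 1, 1)

Row-insert the values π_1, π_2, … into P one at a time, bumping the leftmost entry strictly greater than the inserted value down to the next row. The recording tableau Q records, in position (i, j), the step at which that cell was added to P.
  Insert 2 (step 1): P = [2];  Q = [1]
  Insert 8 (step 2): P = [2, 8];  Q = [1, 2]
  Insert 5 (step 3): P = [2, 5] / [8];  Q = [1, 2] / [3]
  Insert 6 (step 4): P = [2, 5, 6] / [8];  Q = [1, 2, 4] / [3]
  Insert 3 (step 5): P = [2, 3, 6] / [5] / [8];  Q = [1, 2, 4] / [3] / [5]
  Insert 1 (step 6): P = [1, 3, 6] / [2] / [5] / [8];  Q = [1, 2, 4] / [3] / [5] / [6]
  Insert 4 (step 7): P = [1, 3, 4] / [2, 6] / [5] / [8];  Q = [1, 2, 4] / [3, 7] / [5] / [6]
  Insert 7 (step 8): P = [1, 3, 4, 7] / [2, 6] / [5] / [8];  Q = [1, 2, 4, 8] / [3, 7] / [5] / [6]
Final shape: (4, 2, 1, 1).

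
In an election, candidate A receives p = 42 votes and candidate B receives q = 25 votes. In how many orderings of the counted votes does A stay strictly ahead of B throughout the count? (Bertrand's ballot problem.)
Strict-lead orderings = 424618798185894312

Total orderings of the 67 votes with 42 for A: C(67, 42) = 1673497616379701112. By the Bertrand ballot formula (Cycle Lemma / reflection principle), the number of orderings in which A is strictly ahead of B throughout is (p − q)/(p + q) · C(p + q, p) = (42 − 25)/(42 + 25) · 1673497616379701112 = 424618798185894312.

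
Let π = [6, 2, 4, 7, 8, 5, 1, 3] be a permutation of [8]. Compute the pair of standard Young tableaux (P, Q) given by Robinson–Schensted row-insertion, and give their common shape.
P = [1, 3, 5, 8] / [2, 4] / [6, 7];  Q = [1, 3, 4, 5] / [2, 6] / [7, 8];  common shape = (4, 2, 2)

Row-insert the values π_1, π_2, … into P one at a time, bumping the leftmost entry strictly greater than the inserted value down to the next row. The recording tableau Q records, in position (i, j), the step at which that cell was added to P.
  Insert 6 (step 1): P = [6];  Q = [1]
  Insert 2 (step 2): P = [2] / [6];  Q = [1] / [2]
  Insert 4 (step 3): P = [2, 4] / [6];  Q = [1, 3] / [2]
  Insert 7 (step 4): P = [2, 4, 7] / [6];  Q = [1, 3, 4] / [2]
  Insert 8 (step 5): P = [2, 4, 7, 8] / [6];  Q = [1, 3, 4, 5] / [2]
  Insert 5 (step 6): P = [2, 4, 5, 8] / [6, 7];  Q = [1, 3, 4, 5] / [2, 6]
  Insert 1 (step 7): P = [1, 4, 5, 8] / [2, 7] / [6];  Q = [1, 3, 4, 5] / [2, 6] / [7]
  Insert 3 (step 8): P = [1, 3, 5, 8] / [2, 4] / [6, 7];  Q = [1, 3, 4, 5] / [2, 6] / [7, 8]
Final shape: (4, 2, 2).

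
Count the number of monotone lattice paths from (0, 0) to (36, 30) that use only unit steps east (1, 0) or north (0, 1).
Number of paths = 5516694892996182896

A monotone lattice path from (0, 0) to (36, 30) consists of 36 east steps and 30 north steps in some order, so it is determined by which 36 of the 66 steps are east. The count is C(66, 36) = 5516694892996182896.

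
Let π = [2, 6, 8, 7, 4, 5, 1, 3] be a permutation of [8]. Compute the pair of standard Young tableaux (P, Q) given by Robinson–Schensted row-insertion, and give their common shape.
P = [1, 3, 5] / [2, 4] / [6, 7] / [8];  Q = [1, 2, 3] / [4, 6] / [5, 8] / [7];  common shape = (3, 2, 2, 1)

Row-insert the values π_1, π_2, … into P one at a time, bumping the leftmost entry strictly greater than the inserted value down to the next row. The recording tableau Q records, in position (i, j), the step at which that cell was added to P.
  Insert 2 (step 1): P = [2];  Q = [1]
  Insert 6 (step 2): P = [2, 6];  Q = [1, 2]
  Insert 8 (step 3): P = [2, 6, 8];  Q = [1, 2, 3]
  Insert 7 (step 4): P = [2, 6, 7] / [8];  Q = [1, 2, 3] / [4]
  Insert 4 (step 5): P = [2, 4, 7] / [6] / [8];  Q = [1, 2, 3] / [4] / [5]
  Insert 5 (step 6): P = [2, 4, 5] / [6, 7] / [8];  Q = [1, 2, 3] / [4, 6] / [5]
  Insert 1 (step 7): P = [1, 4, 5] / [2, 7] / [6] / [8];  Q = [1, 2, 3] / [4, 6] / [5] / [7]
  Insert 3 (step 8): P = [1, 3, 5] / [2, 4] / [6, 7] / [8];  Q = [1, 2, 3] / [4, 6] / [5, 8] / [7]
Final shape: (3, 2, 2, 1).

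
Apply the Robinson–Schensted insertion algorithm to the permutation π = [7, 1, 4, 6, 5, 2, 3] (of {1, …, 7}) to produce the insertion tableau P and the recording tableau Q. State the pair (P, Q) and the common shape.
P = [1, 2, 3] / [4, 5] / [6] / [7];  Q = [1, 3, 4] / [2, 7] / [5] / [6];  common shape = (3, 2, 1, 1)

Row-insert the values π_1, π_2, … into P one at a time, bumping the leftmost entry strictly greater than the inserted value down to the next row. The recording tableau Q records, in position (i, j), the step at which that cell was added to P.
  Insert 7 (step 1): P = [7];  Q = [1]
  Insert 1 (step 2): P = [1] / [7];  Q = [1] / [2]
  Insert 4 (step 3): P = [1, 4] / [7];  Q = [1, 3] / [2]
  Insert 6 (step 4): P = [1, 4, 6] / [7];  Q = [1, 3, 4] / [2]
  Insert 5 (step 5): P = [1, 4, 5] / [6] / [7];  Q = [1, 3, 4] / [2] / [5]
  Insert 2 (step 6): P = [1, 2, 5] / [4] / [6] / [7];  Q = [1, 3, 4] / [2] / [5] / [6]
  Insert 3 (step 7): P = [1, 2, 3] / [4, 5] / [6] / [7];  Q = [1, 3, 4] / [2, 7] / [5] / [6]
Final shape: (3, 2, 1, 1).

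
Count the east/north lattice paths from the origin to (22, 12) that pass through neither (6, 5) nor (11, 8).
Number of paths = 367237356

Inclusion–exclusion. Total paths: C(34, 22) = 548354040. Through P₁: C(11, 6)·C(23, 16) = 113262534. Through P₂: C(19, 11)·C(15, 11) = 103169430. Since P₁ is strictly southwest of P₂, a monotone path through both must visit P₁ then P₂; paths through both = C(11, 6)·C(8, 5)·C(15, 11) = 35315280. Avoid both = 548354040 − 113262534 − 103169430 + 35315280 = 367237356.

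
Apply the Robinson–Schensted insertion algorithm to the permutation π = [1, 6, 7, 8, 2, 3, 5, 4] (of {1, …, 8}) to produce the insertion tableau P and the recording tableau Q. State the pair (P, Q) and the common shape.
P = [1, 2, 3, 4] / [5, 7, 8] / [6];  Q = [1, 2, 3, 4] / [5, 6, 7] / [8];  common shape = (4, 3, 1)

Row-insert the values π_1, π_2, … into P one at a time, bumping the leftmost entry strictly greater than the inserted value down to the next row. The recording tableau Q records, in position (i, j), the step at which that cell was added to P.
  Insert 1 (step 1): P = [1];  Q = [1]
  Insert 6 (step 2): P = [1, 6];  Q = [1, 2]
  Insert 7 (step 3): P = [1, 6, 7];  Q = [1, 2, 3]
  Insert 8 (step 4): P = [1, 6, 7, 8];  Q = [1, 2, 3, 4]
  Insert 2 (step 5): P = [1, 2, 7, 8] / [6];  Q = [1, 2, 3, 4] / [5]
  Insert 3 (step 6): P = [1, 2, 3, 8] / [6, 7];  Q = [1, 2, 3, 4] / [5, 6]
  Insert 5 (step 7): P = [1, 2, 3, 5] / [6, 7, 8];  Q = [1, 2, 3, 4] / [5, 6, 7]
  Insert 4 (step 8): P = [1, 2, 3, 4] / [5, 7, 8] / [6];  Q = [1, 2, 3, 4] / [5, 6, 7] / [8]
Final shape: (4, 3, 1).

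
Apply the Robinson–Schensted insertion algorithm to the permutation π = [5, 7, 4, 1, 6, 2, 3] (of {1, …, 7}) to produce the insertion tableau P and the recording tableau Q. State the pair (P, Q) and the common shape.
P = [1, 2, 3] / [4, 6] / [5, 7];  Q = [1, 2, 7] / [3, 5] / [4, 6];  common shape = (3, 2, 2)

Row-insert the values π_1, π_2, … into P one at a time, bumping the leftmost entry strictly greater than the inserted value down to the next row. The recording tableau Q records, in position (i, j), the step at which that cell was added to P.
  Insert 5 (step 1): P = [5];  Q = [1]
  Insert 7 (step 2): P = [5, 7];  Q = [1, 2]
  Insert 4 (step 3): P = [4, 7] / [5];  Q = [1, 2] / [3]
  Insert 1 (step 4): P = [1, 7] / [4] / [5];  Q = [1, 2] / [3] / [4]
  Insert 6 (step 5): P = [1, 6] / [4, 7] / [5];  Q = [1, 2] / [3, 5] / [4]
  Insert 2 (step 6): P = [1, 2] / [4, 6] / [5, 7];  Q = [1, 2] / [3, 5] / [4, 6]
  Insert 3 (step 7): P = [1, 2, 3] / [4, 6] / [5, 7];  Q = [1, 2, 7] / [3, 5] / [4, 6]
Final shape: (3, 2, 2).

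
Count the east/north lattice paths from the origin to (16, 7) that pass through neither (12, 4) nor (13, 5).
Number of paths = 132177

Inclusion–exclusion. Total paths: C(23, 16) = 245157. Through P₁: C(16, 12)·C(7, 4) = 63700. Through P₂: C(18, 13)·C(5, 3) = 85680. Since P₁ is strictly southwest of P₂, a monotone path through both must visit P₁ then P₂; paths through both = C(16, 12)·C(2, 1)·C(5, 3) = 36400. Avoid both = 245157 − 63700 − 85680 + 36400 = 132177.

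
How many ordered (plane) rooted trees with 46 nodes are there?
C_45 = 2257117854077248073253720

These ordered rooted trees are counted by the Catalan number C_n = (1/(n + 1)) · C(2n, n). For n = 45: C_45 = (1/46) · C(90, 45) = 103827421287553411369671120/46 = 2257117854077248073253720.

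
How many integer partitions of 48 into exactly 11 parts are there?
p(48, 11 parts) = 12866

Partitions of n into exactly k parts are in bijection with partitions of n − k into at most k parts (subtract 1 from each part). So p(48, exactly 11) = p(37, parts ≤ 11). Computing via the recurrence p(m, j) = p(m, j−1) + p(m−j, j) gives 12866.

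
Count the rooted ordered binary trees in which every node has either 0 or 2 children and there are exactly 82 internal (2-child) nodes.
C_82 = 17526585015616776834735140517915655636396234280

These full binary trees are counted by the Catalan number C_n = (1/(n + 1)) · C(2n, n). For n = 82: C_82 = (1/83) · C(164, 82) = 1454706556296192477283016662986999417820887445240/83 = 17526585015616776834735140517915655636396234280.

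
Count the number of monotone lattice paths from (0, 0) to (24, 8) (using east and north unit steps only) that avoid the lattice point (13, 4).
Number of paths = 7269600

Total paths from (0, 0) to (24, 8): C(32, 24) = 10518300. Paths through (13, 4): (paths (0, 0) → (13, 4)) × (paths (13, 4) → (24, 8)) = C(17, 13) · C(15, 11) = 2380 · 1365 = 3248700. Avoidance count = 10518300 − 3248700 = 7269600.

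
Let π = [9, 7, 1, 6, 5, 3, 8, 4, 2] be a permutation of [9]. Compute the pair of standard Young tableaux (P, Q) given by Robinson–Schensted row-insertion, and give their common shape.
P = [1, 2, 4] / [3, 8] / [5] / [6] / [7] / [9];  Q = [1, 4, 7] / [2, 8] / [3] / [5] / [6] / [9];  common shape = (3, 2, 1, 1, 1, 1)

Row-insert the values π_1, π_2, … into P one at a time, bumping the leftmost entry strictly greater than the inserted value down to the next row. The recording tableau Q records, in position (i, j), the step at which that cell was added to P.
  Insert 9 (step 1): P = [9];  Q = [1]
  Insert 7 (step 2): P = [7] / [9];  Q = [1] / [2]
  Insert 1 (step 3): P = [1] / [7] / [9];  Q = [1] / [2] / [3]
  Insert 6 (step 4): P = [1, 6] / [7] / [9];  Q = [1, 4] / [2] / [3]
  Insert 5 (step 5): P = [1, 5] / [6] / [7] / [9];  Q = [1, 4] / [2] / [3] / [5]
  Insert 3 (step 6): P = [1, 3] / [5] / [6] / [7] / [9];  Q = [1, 4] / [2] / [3] / [5] / [6]
  Insert 8 (step 7): P = [1, 3, 8] / [5] / [6] / [7] / [9];  Q = [1, 4, 7] / [2] / [3] / [5] / [6]
  Insert 4 (step 8): P = [1, 3, 4] / [5, 8] / [6] / [7] / [9];  Q = [1, 4, 7] / [2, 8] / [3] / [5] / [6]
  Insert 2 (step 9): P = [1, 2, 4] / [3, 8] / [5] / [6] / [7] / [9];  Q = [1, 4, 7] / [2, 8] / [3] / [5] / [6] / [9]
Final shape: (3, 2, 1, 1, 1, 1).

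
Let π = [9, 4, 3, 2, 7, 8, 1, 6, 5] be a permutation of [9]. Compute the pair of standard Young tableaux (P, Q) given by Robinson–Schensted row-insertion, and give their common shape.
P = [1, 5, 8] / [2, 6] / [3, 7] / [4] / [9];  Q = [1, 5, 6] / [2, 8] / [3, 9] / [4] / [7];  common shape = (3, 2, 2, 1, 1)

Row-insert the values π_1, π_2, … into P one at a time, bumping the leftmost entry strictly greater than the inserted value down to the next row. The recording tableau Q records, in position (i, j), the step at which that cell was added to P.
  Insert 9 (step 1): P = [9];  Q = [1]
  Insert 4 (step 2): P = [4] / [9];  Q = [1] / [2]
  Insert 3 (step 3): P = [3] / [4] / [9];  Q = [1] / [2] / [3]
  Insert 2 (step 4): P = [2] / [3] / [4] / [9];  Q = [1] / [2] / [3] / [4]
  Insert 7 (step 5): P = [2, 7] / [3] / [4] / [9];  Q = [1, 5] / [2] / [3] / [4]
  Insert 8 (step 6): P = [2, 7, 8] / [3] / [4] / [9];  Q = [1, 5, 6] / [2] / [3] / [4]
  Insert 1 (step 7): P = [1, 7, 8] / [2] / [3] / [4] / [9];  Q = [1, 5, 6] / [2] / [3] / [4] / [7]
  Insert 6 (step 8): P = [1, 6, 8] / [2, 7] / [3] / [4] / [9];  Q = [1, 5, 6] / [2, 8] / [3] / [4] / [7]
  Insert 5 (step 9): P = [1, 5, 8] / [2, 6] / [3, 7] / [4] / [9];  Q = [1, 5, 6] / [2, 8] / [3, 9] / [4] / [7]
Final shape: (3, 2, 2, 1, 1).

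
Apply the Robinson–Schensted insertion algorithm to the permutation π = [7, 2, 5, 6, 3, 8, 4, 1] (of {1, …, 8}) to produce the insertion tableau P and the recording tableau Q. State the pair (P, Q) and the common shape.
P = [1, 3, 4, 8] / [2, 6] / [5] / [7];  Q = [1, 3, 4, 6] / [2, 7] / [5] / [8];  common shape = (4, 2, 1, 1)

Row-insert the values π_1, π_2, … into P one at a time, bumping the leftmost entry strictly greater than the inserted value down to the next row. The recording tableau Q records, in position (i, j), the step at which that cell was added to P.
  Insert 7 (step 1): P = [7];  Q = [1]
  Insert 2 (step 2): P = [2] / [7];  Q = [1] / [2]
  Insert 5 (step 3): P = [2, 5] / [7];  Q = [1, 3] / [2]
  Insert 6 (step 4): P = [2, 5, 6] / [7];  Q = [1, 3, 4] / [2]
  Insert 3 (step 5): P = [2, 3, 6] / [5] / [7];  Q = [1, 3, 4] / [2] / [5]
  Insert 8 (step 6): P = [2, 3, 6, 8] / [5] / [7];  Q = [1, 3, 4, 6] / [2] / [5]
  Insert 4 (step 7): P = [2, 3, 4, 8] / [5, 6] / [7];  Q = [1, 3, 4, 6] / [2, 7] / [5]
  Insert 1 (step 8): P = [1, 3, 4, 8] / [2, 6] / [5] / [7];  Q = [1, 3, 4, 6] / [2, 7] / [5] / [8]
Final shape: (4, 2, 1, 1).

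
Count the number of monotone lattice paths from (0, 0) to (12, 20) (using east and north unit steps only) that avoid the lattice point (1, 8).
Number of paths = 213624138

Total paths from (0, 0) to (12, 20): C(32, 12) = 225792840. Paths through (1, 8): (paths (0, 0) → (1, 8)) × (paths (1, 8) → (12, 20)) = C(9, 1) · C(23, 11) = 9 · 1352078 = 12168702. Avoidance count = 225792840 − 12168702 = 213624138.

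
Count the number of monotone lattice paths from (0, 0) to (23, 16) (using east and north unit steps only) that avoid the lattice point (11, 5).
Number of paths = 31805384286

Total paths from (0, 0) to (23, 16): C(39, 23) = 37711260990. Paths through (11, 5): (paths (0, 0) → (11, 5)) × (paths (11, 5) → (23, 16)) = C(16, 11) · C(23, 12) = 4368 · 1352078 = 5905876704. Avoidance count = 37711260990 − 5905876704 = 31805384286.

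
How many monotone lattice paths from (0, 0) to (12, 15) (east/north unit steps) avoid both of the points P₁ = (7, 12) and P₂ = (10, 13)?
Number of paths = 8907048

Inclusion–exclusion. Total paths: C(27, 12) = 17383860. Through P₁: C(19, 7)·C(8, 5) = 2821728. Through P₂: C(23, 10)·C(4, 2) = 6864396. Since P₁ is strictly southwest of P₂, a monotone path through both must visit P₁ then P₂; paths through both = C(19, 7)·C(4, 3)·C(4, 2) = 1209312. Avoid both = 17383860 − 2821728 − 6864396 + 1209312 = 8907048.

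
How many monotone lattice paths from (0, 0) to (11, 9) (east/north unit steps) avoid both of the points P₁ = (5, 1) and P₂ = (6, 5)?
Number of paths = 95510

Inclusion–exclusion. Total paths: C(20, 11) = 167960. Through P₁: C(6, 5)·C(14, 6) = 18018. Through P₂: C(11, 6)·C(9, 5) = 58212. Since P₁ is strictly southwest of P₂, a monotone path through both must visit P₁ then P₂; paths through both = C(6, 5)·C(5, 1)·C(9, 5) = 3780. Avoid both = 167960 − 18018 − 58212 + 3780 = 95510.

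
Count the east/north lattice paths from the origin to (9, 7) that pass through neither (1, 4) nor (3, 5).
Number of paths = 9467

Inclusion–exclusion. Total paths: C(16, 9) = 11440. Through P₁: C(5, 1)·C(11, 8) = 825. Through P₂: C(8, 3)·C(8, 6) = 1568. Since P₁ is strictly southwest of P₂, a monotone path through both must visit P₁ then P₂; paths through both = C(5, 1)·C(3, 2)·C(8, 6) = 420. Avoid both = 11440 − 825 − 1568 + 420 = 9467.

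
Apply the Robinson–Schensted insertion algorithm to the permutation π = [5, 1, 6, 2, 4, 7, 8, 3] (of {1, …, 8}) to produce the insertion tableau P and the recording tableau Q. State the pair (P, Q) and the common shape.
P = [1, 2, 3, 7, 8] / [4, 6] / [5];  Q = [1, 3, 5, 6, 7] / [2, 4] / [8];  common shape = (5, 2, 1)

Row-insert the values π_1, π_2, … into P one at a time, bumping the leftmost entry strictly greater than the inserted value down to the next row. The recording tableau Q records, in position (i, j), the step at which that cell was added to P.
  Insert 5 (step 1): P = [5];  Q = [1]
  Insert 1 (step 2): P = [1] / [5];  Q = [1] / [2]
  Insert 6 (step 3): P = [1, 6] / [5];  Q = [1, 3] / [2]
  Insert 2 (step 4): P = [1, 2] / [5, 6];  Q = [1, 3] / [2, 4]
  Insert 4 (step 5): P = [1, 2, 4] / [5, 6];  Q = [1, 3, 5] / [2, 4]
  Insert 7 (step 6): P = [1, 2, 4, 7] / [5, 6];  Q = [1, 3, 5, 6] / [2, 4]
  Insert 8 (step 7): P = [1, 2, 4, 7, 8] / [5, 6];  Q = [1, 3, 5, 6, 7] / [2, 4]
  Insert 3 (step 8): P = [1, 2, 3, 7, 8] / [4, 6] / [5];  Q = [1, 3, 5, 6, 7] / [2, 4] / [8]
Final shape: (5, 2, 1).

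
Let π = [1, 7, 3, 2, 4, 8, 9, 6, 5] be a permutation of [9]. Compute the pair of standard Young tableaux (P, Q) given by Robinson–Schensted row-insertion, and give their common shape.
P = [1, 2, 4, 5, 9] / [3, 6] / [7, 8];  Q = [1, 2, 5, 6, 7] / [3, 8] / [4, 9];  common shape = (5, 2, 2)

Row-insert the values π_1, π_2, … into P one at a time, bumping the leftmost entry strictly greater than the inserted value down to the next row. The recording tableau Q records, in position (i, j), the step at which that cell was added to P.
  Insert 1 (step 1): P = [1];  Q = [1]
  Insert 7 (step 2): P = [1, 7];  Q = [1, 2]
  Insert 3 (step 3): P = [1, 3] / [7];  Q = [1, 2] / [3]
  Insert 2 (step 4): P = [1, 2] / [3] / [7];  Q = [1, 2] / [3] / [4]
  Insert 4 (step 5): P = [1, 2, 4] / [3] / [7];  Q = [1, 2, 5] / [3] / [4]
  Insert 8 (step 6): P = [1, 2, 4, 8] / [3] / [7];  Q = [1, 2, 5, 6] / [3] / [4]
  Insert 9 (step 7): P = [1, 2, 4, 8, 9] / [3] / [7];  Q = [1, 2, 5, 6, 7] / [3] / [4]
  Insert 6 (step 8): P = [1, 2, 4, 6, 9] / [3, 8] / [7];  Q = [1, 2, 5, 6, 7] / [3, 8] / [4]
  Insert 5 (step 9): P = [1, 2, 4, 5, 9] / [3, 6] / [7, 8];  Q = [1, 2, 5, 6, 7] / [3, 8] / [4, 9]
Final shape: (5, 2, 2).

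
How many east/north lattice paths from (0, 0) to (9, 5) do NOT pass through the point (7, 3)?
Number of paths = 1282

Total paths from (0, 0) to (9, 5): C(14, 9) = 2002. Paths through (7, 3): (paths (0, 0) → (7, 3)) × (paths (7, 3) → (9, 5)) = C(10, 7) · C(4, 2) = 120 · 6 = 720. Avoidance count = 2002 − 720 = 1282.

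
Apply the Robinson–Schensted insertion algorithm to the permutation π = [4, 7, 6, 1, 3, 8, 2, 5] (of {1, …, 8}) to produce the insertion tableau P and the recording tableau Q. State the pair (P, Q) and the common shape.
P = [1, 2, 5] / [3, 6, 8] / [4] / [7];  Q = [1, 2, 6] / [3, 5, 8] / [4] / [7];  common shape = (3, 3, 1, 1)

Row-insert the values π_1, π_2, … into P one at a time, bumping the leftmost entry strictly greater than the inserted value down to the next row. The recording tableau Q records, in position (i, j), the step at which that cell was added to P.
  Insert 4 (step 1): P = [4];  Q = [1]
  Insert 7 (step 2): P = [4, 7];  Q = [1, 2]
  Insert 6 (step 3): P = [4, 6] / [7];  Q = [1, 2] / [3]
  Insert 1 (step 4): P = [1, 6] / [4] / [7];  Q = [1, 2] / [3] / [4]
  Insert 3 (step 5): P = [1, 3] / [4, 6] / [7];  Q = [1, 2] / [3, 5] / [4]
  Insert 8 (step 6): P = [1, 3, 8] / [4, 6] / [7];  Q = [1, 2, 6] / [3, 5] / [4]
  Insert 2 (step 7): P = [1, 2, 8] / [3, 6] / [4] / [7];  Q = [1, 2, 6] / [3, 5] / [4] / [7]
  Insert 5 (step 8): P = [1, 2, 5] / [3, 6, 8] / [4] / [7];  Q = [1, 2, 6] / [3, 5, 8] / [4] / [7]
Final shape: (3, 3, 1, 1).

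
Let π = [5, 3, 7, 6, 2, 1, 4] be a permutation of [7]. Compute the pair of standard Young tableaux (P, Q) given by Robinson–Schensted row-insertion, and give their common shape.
P = [1, 4] / [2, 6] / [3, 7] / [5];  Q = [1, 3] / [2, 4] / [5, 7] / [6];  common shape = (2, 2, 2, 1)

Row-insert the values π_1, π_2, … into P one at a time, bumping the leftmost entry strictly greater than the inserted value down to the next row. The recording tableau Q records, in position (i, j), the step at which that cell was added to P.
  Insert 5 (step 1): P = [5];  Q = [1]
  Insert 3 (step 2): P = [3] / [5];  Q = [1] / [2]
  Insert 7 (step 3): P = [3, 7] / [5];  Q = [1, 3] / [2]
  Insert 6 (step 4): P = [3, 6] / [5, 7];  Q = [1, 3] / [2, 4]
  Insert 2 (step 5): P = [2, 6] / [3, 7] / [5];  Q = [1, 3] / [2, 4] / [5]
  Insert 1 (step 6): P = [1, 6] / [2, 7] / [3] / [5];  Q = [1, 3] / [2, 4] / [5] / [6]
  Insert 4 (step 7): P = [1, 4] / [2, 6] / [3, 7] / [5];  Q = [1, 3] / [2, 4] / [5, 7] / [6]
Final shape: (2, 2, 2, 1).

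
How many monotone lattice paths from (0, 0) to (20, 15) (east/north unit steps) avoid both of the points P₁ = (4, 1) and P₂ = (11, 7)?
Number of paths = 1955768145

Inclusion–exclusion. Total paths: C(35, 20) = 3247943160. Through P₁: C(5, 4)·C(30, 16) = 727113375. Through P₂: C(18, 11)·C(17, 9) = 773641440. Since P₁ is strictly southwest of P₂, a monotone path through both must visit P₁ then P₂; paths through both = C(5, 4)·C(13, 7)·C(17, 9) = 208579800. Avoid both = 3247943160 − 727113375 − 773641440 + 208579800 = 1955768145.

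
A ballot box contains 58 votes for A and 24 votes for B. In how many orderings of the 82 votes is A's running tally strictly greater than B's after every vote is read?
Strict-lead orderings = 135149486797357273800

Total orderings of the 82 votes with 58 for A: C(82, 58) = 325948762275979307400. By the Bertrand ballot formula (Cycle Lemma / reflection principle), the number of orderings in which A is strictly ahead of B throughout is (p − q)/(p + q) · C(p + q, p) = (58 − 24)/(58 + 24) · 325948762275979307400 = 135149486797357273800.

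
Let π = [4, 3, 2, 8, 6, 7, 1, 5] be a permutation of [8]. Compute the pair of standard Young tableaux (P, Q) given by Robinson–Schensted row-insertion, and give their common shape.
P = [1, 5, 7] / [2, 6] / [3, 8] / [4];  Q = [1, 4, 6] / [2, 5] / [3, 8] / [7];  common shape = (3, 2, 2, 1)

Row-insert the values π_1, π_2, … into P one at a time, bumping the leftmost entry strictly greater than the inserted value down to the next row. The recording tableau Q records, in position (i, j), the step at which that cell was added to P.
  Insert 4 (step 1): P = [4];  Q = [1]
  Insert 3 (step 2): P = [3] / [4];  Q = [1] / [2]
  Insert 2 (step 3): P = [2] / [3] / [4];  Q = [1] / [2] / [3]
  Insert 8 (step 4): P = [2, 8] / [3] / [4];  Q = [1, 4] / [2] / [3]
  Insert 6 (step 5): P = [2, 6] / [3, 8] / [4];  Q = [1, 4] / [2, 5] / [3]
  Insert 7 (step 6): P = [2, 6, 7] / [3, 8] / [4];  Q = [1, 4, 6] / [2, 5] / [3]
  Insert 1 (step 7): P = [1, 6, 7] / [2, 8] / [3] / [4];  Q = [1, 4, 6] / [2, 5] / [3] / [7]
  Insert 5 (step 8): P = [1, 5, 7] / [2, 6] / [3, 8] / [4];  Q = [1, 4, 6] / [2, 5] / [3, 8] / [7]
Final shape: (3, 2, 2, 1).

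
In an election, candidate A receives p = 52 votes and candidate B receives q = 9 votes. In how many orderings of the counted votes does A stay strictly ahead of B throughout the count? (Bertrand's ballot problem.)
Strict-lead orderings = 12224521815

Total orderings of the 61 votes with 52 for A: C(61, 52) = 17341763505. By the Bertrand ballot formula (Cycle Lemma / reflection principle), the number of orderings in which A is strictly ahead of B throughout is (p − q)/(p + q) · C(p + q, p) = (52 − 9)/(52 + 9) · 17341763505 = 12224521815.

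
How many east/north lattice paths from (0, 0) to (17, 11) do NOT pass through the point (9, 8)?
Number of paths = 17463030

Total paths from (0, 0) to (17, 11): C(28, 17) = 21474180. Paths through (9, 8): (paths (0, 0) → (9, 8)) × (paths (9, 8) → (17, 11)) = C(17, 9) · C(11, 8) = 24310 · 165 = 4011150. Avoidance count = 21474180 − 4011150 = 17463030.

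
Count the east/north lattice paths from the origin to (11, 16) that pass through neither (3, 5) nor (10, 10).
Number of paths = 7822475

Inclusion–exclusion. Total paths: C(27, 11) = 13037895. Through P₁: C(8, 3)·C(19, 8) = 4232592. Through P₂: C(20, 10)·C(7, 1) = 1293292. Since P₁ is strictly southwest of P₂, a monotone path through both must visit P₁ then P₂; paths through both = C(8, 3)·C(12, 7)·C(7, 1) = 310464. Avoid both = 13037895 − 4232592 − 1293292 + 310464 = 7822475.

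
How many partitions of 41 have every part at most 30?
p(41, parts ≤ 30) = 44444

Use the recurrence p(n, m) = p(n, m−1) + p(n−m, m): either the largest part is < m (count p(n, m−1)) or the largest part is exactly m (remove one copy of m, count p(n−m, m)). With p(0, ·) = 1 this gives p(41, parts ≤ 30) = 44444. (By conjugating Young diagrams, this also counts partitions of 41 into at most 30 parts.)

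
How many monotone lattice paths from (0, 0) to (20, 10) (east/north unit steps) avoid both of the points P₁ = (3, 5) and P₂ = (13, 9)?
Number of paths = 25039399

Inclusion–exclusion. Total paths: C(30, 20) = 30045015. Through P₁: C(8, 3)·C(22, 17) = 1474704. Through P₂: C(22, 13)·C(8, 7) = 3979360. Since P₁ is strictly southwest of P₂, a monotone path through both must visit P₁ then P₂; paths through both = C(8, 3)·C(14, 10)·C(8, 7) = 448448. Avoid both = 30045015 − 1474704 − 3979360 + 448448 = 25039399.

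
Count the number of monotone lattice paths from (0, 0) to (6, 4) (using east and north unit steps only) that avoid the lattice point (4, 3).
Number of paths = 105

Total paths from (0, 0) to (6, 4): C(10, 6) = 210. Paths through (4, 3): (paths (0, 0) → (4, 3)) × (paths (4, 3) → (6, 4)) = C(7, 4) · C(3, 2) = 35 · 3 = 105. Avoidance count = 210 − 105 = 105.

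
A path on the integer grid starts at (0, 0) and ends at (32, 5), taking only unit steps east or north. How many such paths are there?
Number of paths = 435897

A monotone lattice path from (0, 0) to (32, 5) consists of 32 east steps and 5 north steps in some order, so it is determined by which 32 of the 37 steps are east. The count is C(37, 32) = 435897.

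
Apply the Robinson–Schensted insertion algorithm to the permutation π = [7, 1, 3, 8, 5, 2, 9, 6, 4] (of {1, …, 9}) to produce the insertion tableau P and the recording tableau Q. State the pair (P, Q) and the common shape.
P = [1, 2, 4, 6] / [3, 5, 9] / [7, 8];  Q = [1, 3, 4, 7] / [2, 5, 8] / [6, 9];  common shape = (4, 3, 2)

Row-insert the values π_1, π_2, … into P one at a time, bumping the leftmost entry strictly greater than the inserted value down to the next row. The recording tableau Q records, in position (i, j), the step at which that cell was added to P.
  Insert 7 (step 1): P = [7];  Q = [1]
  Insert 1 (step 2): P = [1] / [7];  Q = [1] / [2]
  Insert 3 (step 3): P = [1, 3] / [7];  Q = [1, 3] / [2]
  Insert 8 (step 4): P = [1, 3, 8] / [7];  Q = [1, 3, 4] / [2]
  Insert 5 (step 5): P = [1, 3, 5] / [7, 8];  Q = [1, 3, 4] / [2, 5]
  Insert 2 (step 6): P = [1, 2, 5] / [3, 8] / [7];  Q = [1, 3, 4] / [2, 5] / [6]
  Insert 9 (step 7): P = [1, 2, 5, 9] / [3, 8] / [7];  Q = [1, 3, 4, 7] / [2, 5] / [6]
  Insert 6 (step 8): P = [1, 2, 5, 6] / [3, 8, 9] / [7];  Q = [1, 3, 4, 7] / [2, 5, 8] / [6]
  Insert 4 (step 9): P = [1, 2, 4, 6] / [3, 5, 9] / [7, 8];  Q = [1, 3, 4, 7] / [2, 5, 8] / [6, 9]
Final shape: (4, 3, 2).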